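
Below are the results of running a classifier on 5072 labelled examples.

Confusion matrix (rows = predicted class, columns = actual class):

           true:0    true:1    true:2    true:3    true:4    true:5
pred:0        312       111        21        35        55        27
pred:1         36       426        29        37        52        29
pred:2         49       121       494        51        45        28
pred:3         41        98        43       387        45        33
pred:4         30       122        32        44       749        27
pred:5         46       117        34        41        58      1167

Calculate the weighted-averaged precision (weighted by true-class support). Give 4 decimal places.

0.6983

Per-class precision (TP/(TP+FP)):
  0: TP=312, FP=111+21+35+55+27=249 → 312/561 = 0.55615
  1: TP=426, FP=36+29+37+52+29=183 → 426/609 = 0.69951
  2: TP=494, FP=49+121+51+45+28=294 → 494/788 = 0.62690
  3: TP=387, FP=41+98+43+45+33=260 → 387/647 = 0.59815
  4: TP=749, FP=30+122+32+44+27=255 → 749/1004 = 0.74602
  5: TP=1167, FP=46+117+34+41+58=296 → 1167/1463 = 0.79768
Weighted-precision = Σ (supportᵢ/N)·precisionᵢ with N=5072: (514/5072)·0.55615 + (995/5072)·0.69951 + (653/5072)·0.62690 + (595/5072)·0.59815 + (1004/5072)·0.74602 + (1311/5072)·0.79768 = 0.6983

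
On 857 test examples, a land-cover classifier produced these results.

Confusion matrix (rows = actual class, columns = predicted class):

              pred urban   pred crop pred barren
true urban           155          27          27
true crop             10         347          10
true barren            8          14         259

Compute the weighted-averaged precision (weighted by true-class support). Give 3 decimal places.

0.888

Per-class precision (TP/(TP+FP)):
  urban: TP=155, FP=10+8=18 → 155/173 = 0.8960
  crop: TP=347, FP=27+14=41 → 347/388 = 0.8943
  barren: TP=259, FP=27+10=37 → 259/296 = 0.8750
Weighted-precision = Σ (supportᵢ/N)·precisionᵢ with N=857: (209/857)·0.8960 + (367/857)·0.8943 + (281/857)·0.8750 = 0.888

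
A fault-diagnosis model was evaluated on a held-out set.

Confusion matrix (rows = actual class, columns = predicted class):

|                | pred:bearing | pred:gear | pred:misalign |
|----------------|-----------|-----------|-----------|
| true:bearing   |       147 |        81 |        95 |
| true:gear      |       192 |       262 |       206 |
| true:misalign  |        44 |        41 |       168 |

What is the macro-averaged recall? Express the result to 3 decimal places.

0.505

Per-class recall (TP/(TP+FN)):
  bearing: TP=147, FN=81+95=176 → 147/323 = 0.4551
  gear: TP=262, FN=192+206=398 → 262/660 = 0.3970
  misalign: TP=168, FN=44+41=85 → 168/253 = 0.6640
Macro-recall = mean = (0.4551 + 0.3970 + 0.6640) / 3 = 0.505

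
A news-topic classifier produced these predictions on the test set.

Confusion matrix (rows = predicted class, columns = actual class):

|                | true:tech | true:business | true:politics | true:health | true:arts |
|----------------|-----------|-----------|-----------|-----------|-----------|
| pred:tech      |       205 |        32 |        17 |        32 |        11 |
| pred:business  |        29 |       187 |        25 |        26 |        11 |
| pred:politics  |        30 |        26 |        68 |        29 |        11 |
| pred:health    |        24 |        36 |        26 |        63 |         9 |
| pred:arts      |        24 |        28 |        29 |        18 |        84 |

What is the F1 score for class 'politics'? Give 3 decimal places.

0.413

Take TP from the diagonal, FP from the rest of the 'politics' prediction marginal, FN from the rest of the 'politics' actual marginal.
F1 score = 2·TP/(2·TP+FP+FN).
politics: TP=68, FP=30+26+29+11=96, FN=17+25+26+29=97 → 136/329 = 0.4134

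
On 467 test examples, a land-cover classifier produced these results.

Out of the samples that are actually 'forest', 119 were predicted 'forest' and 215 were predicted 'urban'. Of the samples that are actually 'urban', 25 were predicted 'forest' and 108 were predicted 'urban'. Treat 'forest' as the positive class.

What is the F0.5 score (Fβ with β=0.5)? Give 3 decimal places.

Fβ = (1+β²)·TP / ((1+β²)·TP + β²·FN + FP), with β²=1/4
= 1.25·119 / (1.25·119 + 0.25·215 + 25) = 0.654

0.654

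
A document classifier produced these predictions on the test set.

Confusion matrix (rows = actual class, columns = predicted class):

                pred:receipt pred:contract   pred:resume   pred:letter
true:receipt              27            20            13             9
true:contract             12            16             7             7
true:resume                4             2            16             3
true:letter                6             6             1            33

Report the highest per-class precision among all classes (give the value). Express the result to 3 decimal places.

Per-class precision (TP/(TP+FP)):
  receipt: TP=27, FP=12+4+6=22 → 27/49 = 0.5510
  contract: TP=16, FP=20+2+6=28 → 16/44 = 0.3636
  resume: TP=16, FP=13+7+1=21 → 16/37 = 0.4324
  letter: TP=33, FP=9+7+3=19 → 33/52 = 0.6346
Highest is class 'letter' with precision = 0.635.

0.635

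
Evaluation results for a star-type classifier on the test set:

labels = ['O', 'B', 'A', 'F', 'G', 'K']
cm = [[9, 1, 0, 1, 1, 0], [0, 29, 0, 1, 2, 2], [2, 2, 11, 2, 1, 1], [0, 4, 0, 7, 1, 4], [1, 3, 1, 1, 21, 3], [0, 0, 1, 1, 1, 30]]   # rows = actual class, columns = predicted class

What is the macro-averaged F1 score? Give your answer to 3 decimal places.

Per-class F1 score (2·TP/(2·TP+FP+FN)):
  O: TP=9, FP=0+2+0+1+0=3, FN=1+0+1+1+0=3 → 18/24 = 0.7500
  B: TP=29, FP=1+2+4+3+0=10, FN=0+0+1+2+2=5 → 58/73 = 0.7945
  A: TP=11, FP=0+0+0+1+1=2, FN=2+2+2+1+1=8 → 22/32 = 0.6875
  F: TP=7, FP=1+1+2+1+1=6, FN=0+4+0+1+4=9 → 14/29 = 0.4828
  G: TP=21, FP=1+2+1+1+1=6, FN=1+3+1+1+3=9 → 42/57 = 0.7368
  K: TP=30, FP=0+2+1+4+3=10, FN=0+0+1+1+1=3 → 60/73 = 0.8219
Macro-F1 score = mean = (0.7500 + 0.7945 + 0.6875 + 0.4828 + 0.7368 + 0.8219) / 6 = 0.712

0.712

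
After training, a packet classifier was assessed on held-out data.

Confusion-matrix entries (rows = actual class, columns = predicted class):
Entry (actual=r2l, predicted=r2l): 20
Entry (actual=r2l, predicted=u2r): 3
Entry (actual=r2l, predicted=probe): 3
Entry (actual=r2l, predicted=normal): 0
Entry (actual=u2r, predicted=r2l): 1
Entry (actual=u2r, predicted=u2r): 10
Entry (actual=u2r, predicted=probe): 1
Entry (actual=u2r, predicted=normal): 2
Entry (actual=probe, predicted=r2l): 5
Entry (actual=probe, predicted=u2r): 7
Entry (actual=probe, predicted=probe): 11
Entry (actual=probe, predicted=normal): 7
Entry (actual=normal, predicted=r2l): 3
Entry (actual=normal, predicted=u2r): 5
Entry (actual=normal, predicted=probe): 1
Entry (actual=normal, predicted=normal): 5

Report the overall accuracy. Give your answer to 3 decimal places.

0.548

Accuracy = trace / total = (20+10+11+5=46) / 84 = 46/84 = 0.548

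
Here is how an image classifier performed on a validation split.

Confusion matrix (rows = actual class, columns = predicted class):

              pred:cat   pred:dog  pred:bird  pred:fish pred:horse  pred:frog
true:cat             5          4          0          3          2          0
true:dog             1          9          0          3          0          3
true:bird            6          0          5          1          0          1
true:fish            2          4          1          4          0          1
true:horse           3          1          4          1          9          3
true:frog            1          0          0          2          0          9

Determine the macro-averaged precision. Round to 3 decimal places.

Per-class precision (TP/(TP+FP)):
  cat: TP=5, FP=1+6+2+3+1=13 → 5/18 = 0.2778
  dog: TP=9, FP=4+0+4+1+0=9 → 9/18 = 0.5000
  bird: TP=5, FP=0+0+1+4+0=5 → 5/10 = 0.5000
  fish: TP=4, FP=3+3+1+1+2=10 → 4/14 = 0.2857
  horse: TP=9, FP=2+0+0+0+0=2 → 9/11 = 0.8182
  frog: TP=9, FP=0+3+1+1+3=8 → 9/17 = 0.5294
Macro-precision = mean = (0.2778 + 0.5000 + 0.5000 + 0.2857 + 0.8182 + 0.5294) / 6 = 0.485

0.485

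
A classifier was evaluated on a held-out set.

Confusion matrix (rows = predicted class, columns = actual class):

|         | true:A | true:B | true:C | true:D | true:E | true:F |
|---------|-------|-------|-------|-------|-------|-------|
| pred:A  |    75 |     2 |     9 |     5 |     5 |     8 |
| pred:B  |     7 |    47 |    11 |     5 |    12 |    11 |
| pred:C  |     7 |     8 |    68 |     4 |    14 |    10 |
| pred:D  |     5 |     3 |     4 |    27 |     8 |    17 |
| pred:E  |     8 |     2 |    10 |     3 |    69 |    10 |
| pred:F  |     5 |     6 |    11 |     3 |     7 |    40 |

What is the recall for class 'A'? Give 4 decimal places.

0.7009

Take TP from the diagonal, FP from the rest of the 'A' prediction marginal, FN from the rest of the 'A' actual marginal.
recall = TP/(TP+FN).
A: TP=75, FN=7+7+5+8+5=32 → 75/107 = 0.70093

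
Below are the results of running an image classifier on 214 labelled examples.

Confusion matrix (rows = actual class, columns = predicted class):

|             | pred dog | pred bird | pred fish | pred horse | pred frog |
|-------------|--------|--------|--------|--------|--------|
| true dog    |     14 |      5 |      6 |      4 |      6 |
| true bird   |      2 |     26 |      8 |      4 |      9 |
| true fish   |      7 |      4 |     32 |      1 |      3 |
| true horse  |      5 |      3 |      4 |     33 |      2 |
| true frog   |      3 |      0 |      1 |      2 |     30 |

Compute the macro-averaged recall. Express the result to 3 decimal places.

Per-class recall (TP/(TP+FN)):
  dog: TP=14, FN=5+6+4+6=21 → 14/35 = 0.4000
  bird: TP=26, FN=2+8+4+9=23 → 26/49 = 0.5306
  fish: TP=32, FN=7+4+1+3=15 → 32/47 = 0.6809
  horse: TP=33, FN=5+3+4+2=14 → 33/47 = 0.7021
  frog: TP=30, FN=3+0+1+2=6 → 30/36 = 0.8333
Macro-recall = mean = (0.4000 + 0.5306 + 0.6809 + 0.7021 + 0.8333) / 5 = 0.629

0.629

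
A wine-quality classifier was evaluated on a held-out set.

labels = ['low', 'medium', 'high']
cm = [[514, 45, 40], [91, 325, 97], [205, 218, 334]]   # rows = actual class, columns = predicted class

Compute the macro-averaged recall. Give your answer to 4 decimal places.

Per-class recall (TP/(TP+FN)):
  low: TP=514, FN=45+40=85 → 514/599 = 0.85810
  medium: TP=325, FN=91+97=188 → 325/513 = 0.63353
  high: TP=334, FN=205+218=423 → 334/757 = 0.44122
Macro-recall = mean = (0.85810 + 0.63353 + 0.44122) / 3 = 0.6443

0.6443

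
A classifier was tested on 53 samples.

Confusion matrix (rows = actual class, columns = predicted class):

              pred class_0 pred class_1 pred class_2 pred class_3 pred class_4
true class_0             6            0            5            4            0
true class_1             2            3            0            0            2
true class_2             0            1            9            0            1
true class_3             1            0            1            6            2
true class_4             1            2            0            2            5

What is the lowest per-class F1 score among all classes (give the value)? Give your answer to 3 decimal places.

0.462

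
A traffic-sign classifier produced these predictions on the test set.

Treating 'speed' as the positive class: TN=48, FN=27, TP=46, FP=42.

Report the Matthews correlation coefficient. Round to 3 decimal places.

0.163

MCC = (TP·TN − FP·FN) / √((TP+FP)(TP+FN)(TN+FP)(TN+FN))
Numerator = 46·48 − 42·27 = 1074
Denominator = √(88·73·90·75) = √43362000 = 6584.9829
MCC = 1074 / 6584.9829 = 0.163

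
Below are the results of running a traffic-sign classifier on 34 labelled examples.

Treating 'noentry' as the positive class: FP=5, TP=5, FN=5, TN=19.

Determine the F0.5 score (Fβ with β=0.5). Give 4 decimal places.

Fβ = (1+β²)·TP / ((1+β²)·TP + β²·FN + FP), with β²=1/4
= 1.25·5 / (1.25·5 + 0.25·5 + 5) = 0.5000

0.5000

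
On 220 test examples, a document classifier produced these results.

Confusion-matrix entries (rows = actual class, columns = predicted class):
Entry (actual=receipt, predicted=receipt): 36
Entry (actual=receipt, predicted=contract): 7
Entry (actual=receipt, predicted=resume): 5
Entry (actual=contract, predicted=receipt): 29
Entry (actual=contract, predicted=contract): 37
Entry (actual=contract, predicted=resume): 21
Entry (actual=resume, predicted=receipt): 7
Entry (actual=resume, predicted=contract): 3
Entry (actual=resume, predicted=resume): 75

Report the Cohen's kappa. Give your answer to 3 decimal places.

0.509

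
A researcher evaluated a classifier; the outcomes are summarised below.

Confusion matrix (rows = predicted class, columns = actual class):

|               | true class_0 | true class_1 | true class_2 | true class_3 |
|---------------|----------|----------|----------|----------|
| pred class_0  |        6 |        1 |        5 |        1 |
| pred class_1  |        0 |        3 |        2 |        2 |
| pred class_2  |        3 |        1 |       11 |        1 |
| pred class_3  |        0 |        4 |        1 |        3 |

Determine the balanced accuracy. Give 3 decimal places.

0.502

Balanced accuracy = mean of per-class recall.
  class_0: recall = 6/9 = 0.6667
  class_1: recall = 3/9 = 0.3333
  class_2: recall = 11/19 = 0.5789
  class_3: recall = 3/7 = 0.4286
Mean = (0.6667 + 0.3333 + 0.5789 + 0.4286) / 4 = 0.502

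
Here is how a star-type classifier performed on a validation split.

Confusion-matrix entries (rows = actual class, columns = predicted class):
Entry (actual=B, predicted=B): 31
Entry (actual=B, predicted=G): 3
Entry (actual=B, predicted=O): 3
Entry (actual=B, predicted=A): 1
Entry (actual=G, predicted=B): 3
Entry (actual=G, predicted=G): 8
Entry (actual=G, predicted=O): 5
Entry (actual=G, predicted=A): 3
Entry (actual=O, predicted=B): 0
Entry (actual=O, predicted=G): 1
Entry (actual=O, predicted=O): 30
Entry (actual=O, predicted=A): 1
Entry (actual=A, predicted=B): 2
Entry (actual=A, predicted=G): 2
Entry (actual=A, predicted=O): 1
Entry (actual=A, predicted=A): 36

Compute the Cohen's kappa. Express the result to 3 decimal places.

0.737

Observed agreement pₒ = trace/N = 105/130 = 0.8077
Expected agreement pₑ = Σ (rowᵢ·colᵢ)/N² = (38·36 + 19·14 + 32·39 + 41·41)/130² = 0.2700
κ = (pₒ − pₑ)/(1 − pₑ) = (0.8077 − 0.2700)/(1 − 0.2700) = 0.737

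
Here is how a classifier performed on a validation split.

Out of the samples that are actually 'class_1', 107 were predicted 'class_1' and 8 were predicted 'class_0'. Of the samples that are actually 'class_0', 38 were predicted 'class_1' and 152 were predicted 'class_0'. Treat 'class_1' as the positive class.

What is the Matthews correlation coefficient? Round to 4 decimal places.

0.7089

MCC = (TP·TN − FP·FN) / √((TP+FP)(TP+FN)(TN+FP)(TN+FN))
Numerator = 107·152 − 38·8 = 15960
Denominator = √(145·115·190·160) = √506920000 = 22514.8840
MCC = 15960 / 22514.8840 = 0.7089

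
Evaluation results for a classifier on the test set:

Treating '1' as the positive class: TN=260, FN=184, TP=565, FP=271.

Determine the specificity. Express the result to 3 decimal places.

0.490

Specificity = TN/(TN+FP) = 260/(260+271) = 0.490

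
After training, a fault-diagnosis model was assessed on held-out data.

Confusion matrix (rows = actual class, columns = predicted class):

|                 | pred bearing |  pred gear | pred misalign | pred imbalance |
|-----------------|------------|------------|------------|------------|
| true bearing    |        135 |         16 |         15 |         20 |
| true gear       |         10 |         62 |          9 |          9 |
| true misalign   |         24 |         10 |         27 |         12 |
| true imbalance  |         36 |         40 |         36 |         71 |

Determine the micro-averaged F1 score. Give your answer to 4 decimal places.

Micro-averaging pools counts across classes: ΣTP=295, ΣFP=237, ΣFN=237.
Micro-F1 score = 2·TP/(2·TP+FP+FN) on pooled counts = 0.5545 (equals overall accuracy in single-label multiclass).

0.5545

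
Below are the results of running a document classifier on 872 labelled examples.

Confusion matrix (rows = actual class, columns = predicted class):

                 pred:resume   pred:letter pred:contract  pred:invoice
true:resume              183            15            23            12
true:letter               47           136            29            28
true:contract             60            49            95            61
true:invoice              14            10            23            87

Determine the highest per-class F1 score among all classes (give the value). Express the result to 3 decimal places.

Per-class F1 score (2·TP/(2·TP+FP+FN)):
  resume: TP=183, FP=47+60+14=121, FN=15+23+12=50 → 366/537 = 0.6816
  letter: TP=136, FP=15+49+10=74, FN=47+29+28=104 → 272/450 = 0.6044
  contract: TP=95, FP=23+29+23=75, FN=60+49+61=170 → 190/435 = 0.4368
  invoice: TP=87, FP=12+28+61=101, FN=14+10+23=47 → 174/322 = 0.5404
Highest is class 'resume' with F1 score = 0.682.

0.682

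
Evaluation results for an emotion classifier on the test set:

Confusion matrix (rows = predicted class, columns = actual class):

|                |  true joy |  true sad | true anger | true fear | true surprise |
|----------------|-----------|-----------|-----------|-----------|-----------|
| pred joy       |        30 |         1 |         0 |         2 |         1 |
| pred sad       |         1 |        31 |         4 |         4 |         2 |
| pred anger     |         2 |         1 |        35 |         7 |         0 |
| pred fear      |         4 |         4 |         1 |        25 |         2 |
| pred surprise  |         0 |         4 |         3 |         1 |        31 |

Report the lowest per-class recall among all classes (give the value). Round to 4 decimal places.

Per-class recall (TP/(TP+FN)):
  joy: TP=30, FN=1+2+4+0=7 → 30/37 = 0.81081
  sad: TP=31, FN=1+1+4+4=10 → 31/41 = 0.75610
  anger: TP=35, FN=0+4+1+3=8 → 35/43 = 0.81395
  fear: TP=25, FN=2+4+7+1=14 → 25/39 = 0.64103
  surprise: TP=31, FN=1+2+0+2=5 → 31/36 = 0.86111
Lowest is class 'fear' with recall = 0.6410.

0.6410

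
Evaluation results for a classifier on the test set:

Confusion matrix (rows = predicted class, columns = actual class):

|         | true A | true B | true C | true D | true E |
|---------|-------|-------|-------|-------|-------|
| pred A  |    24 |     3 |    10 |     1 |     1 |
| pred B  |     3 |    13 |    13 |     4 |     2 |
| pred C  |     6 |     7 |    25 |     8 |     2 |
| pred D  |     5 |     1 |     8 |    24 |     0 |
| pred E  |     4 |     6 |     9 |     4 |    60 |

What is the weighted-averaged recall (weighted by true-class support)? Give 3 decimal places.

Per-class recall (TP/(TP+FN)):
  A: TP=24, FN=3+6+5+4=18 → 24/42 = 0.5714
  B: TP=13, FN=3+7+1+6=17 → 13/30 = 0.4333
  C: TP=25, FN=10+13+8+9=40 → 25/65 = 0.3846
  D: TP=24, FN=1+4+8+4=17 → 24/41 = 0.5854
  E: TP=60, FN=1+2+2+0=5 → 60/65 = 0.9231
Weighted-recall = Σ (supportᵢ/N)·recallᵢ with N=243: (42/243)·0.5714 + (30/243)·0.4333 + (65/243)·0.3846 + (41/243)·0.5854 + (65/243)·0.9231 = 0.601

0.601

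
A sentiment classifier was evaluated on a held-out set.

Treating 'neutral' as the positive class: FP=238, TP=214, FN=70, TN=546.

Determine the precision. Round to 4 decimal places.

Precision = TP/(TP+FP) = 214/(214+238) = 214/452 = 0.4735

0.4735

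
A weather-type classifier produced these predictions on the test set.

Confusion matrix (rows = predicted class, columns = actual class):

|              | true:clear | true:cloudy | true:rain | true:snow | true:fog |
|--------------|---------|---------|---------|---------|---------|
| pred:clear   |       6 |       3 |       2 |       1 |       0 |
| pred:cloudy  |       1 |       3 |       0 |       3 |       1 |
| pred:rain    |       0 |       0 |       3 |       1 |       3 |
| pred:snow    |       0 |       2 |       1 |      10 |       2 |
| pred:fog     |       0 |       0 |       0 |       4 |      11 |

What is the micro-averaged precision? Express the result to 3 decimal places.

0.579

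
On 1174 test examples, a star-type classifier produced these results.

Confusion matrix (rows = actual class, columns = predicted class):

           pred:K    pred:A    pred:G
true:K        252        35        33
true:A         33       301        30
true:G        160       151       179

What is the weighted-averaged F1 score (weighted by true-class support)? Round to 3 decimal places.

0.603

Per-class F1 score (2·TP/(2·TP+FP+FN)):
  K: TP=252, FP=33+160=193, FN=35+33=68 → 504/765 = 0.6588
  A: TP=301, FP=35+151=186, FN=33+30=63 → 602/851 = 0.7074
  G: TP=179, FP=33+30=63, FN=160+151=311 → 358/732 = 0.4891
Weighted-F1 score = Σ (supportᵢ/N)·F1 scoreᵢ with N=1174: (320/1174)·0.6588 + (364/1174)·0.7074 + (490/1174)·0.4891 = 0.603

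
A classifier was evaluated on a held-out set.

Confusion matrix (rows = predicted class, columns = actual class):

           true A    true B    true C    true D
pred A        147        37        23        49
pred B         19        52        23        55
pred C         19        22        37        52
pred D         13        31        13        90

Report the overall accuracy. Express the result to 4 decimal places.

Accuracy = trace / total = (147+52+37+90=326) / 682 = 326/682 = 0.4780

0.4780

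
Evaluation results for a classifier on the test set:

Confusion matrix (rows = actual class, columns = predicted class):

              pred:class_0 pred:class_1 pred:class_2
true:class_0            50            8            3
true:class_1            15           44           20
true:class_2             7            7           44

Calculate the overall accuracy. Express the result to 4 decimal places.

0.6970

Accuracy = trace / total = (50+44+44=138) / 198 = 138/198 = 0.6970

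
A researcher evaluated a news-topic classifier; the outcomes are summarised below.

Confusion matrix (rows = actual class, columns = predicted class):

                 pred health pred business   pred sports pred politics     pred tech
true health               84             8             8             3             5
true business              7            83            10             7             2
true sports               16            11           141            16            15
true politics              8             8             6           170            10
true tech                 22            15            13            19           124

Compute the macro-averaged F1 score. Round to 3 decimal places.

Per-class F1 score (2·TP/(2·TP+FP+FN)):
  health: TP=84, FP=7+16+8+22=53, FN=8+8+3+5=24 → 168/245 = 0.6857
  business: TP=83, FP=8+11+8+15=42, FN=7+10+7+2=26 → 166/234 = 0.7094
  sports: TP=141, FP=8+10+6+13=37, FN=16+11+16+15=58 → 282/377 = 0.7480
  politics: TP=170, FP=3+7+16+19=45, FN=8+8+6+10=32 → 340/417 = 0.8153
  tech: TP=124, FP=5+2+15+10=32, FN=22+15+13+19=69 → 248/349 = 0.7106
Macro-F1 score = mean = (0.6857 + 0.7094 + 0.7480 + 0.8153 + 0.7106) / 5 = 0.734

0.734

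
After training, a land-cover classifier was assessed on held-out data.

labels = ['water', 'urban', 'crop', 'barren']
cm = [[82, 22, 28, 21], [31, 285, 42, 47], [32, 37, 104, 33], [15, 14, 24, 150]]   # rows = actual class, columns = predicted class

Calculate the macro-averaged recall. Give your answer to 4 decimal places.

0.6209

Per-class recall (TP/(TP+FN)):
  water: TP=82, FN=22+28+21=71 → 82/153 = 0.53595
  urban: TP=285, FN=31+42+47=120 → 285/405 = 0.70370
  crop: TP=104, FN=32+37+33=102 → 104/206 = 0.50485
  barren: TP=150, FN=15+14+24=53 → 150/203 = 0.73892
Macro-recall = mean = (0.53595 + 0.70370 + 0.50485 + 0.73892) / 4 = 0.6209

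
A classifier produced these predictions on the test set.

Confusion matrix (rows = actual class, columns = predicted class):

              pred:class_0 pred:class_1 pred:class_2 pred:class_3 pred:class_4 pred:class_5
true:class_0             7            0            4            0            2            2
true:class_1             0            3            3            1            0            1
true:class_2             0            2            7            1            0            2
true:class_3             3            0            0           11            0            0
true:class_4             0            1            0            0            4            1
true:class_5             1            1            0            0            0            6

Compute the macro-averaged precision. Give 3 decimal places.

Per-class precision (TP/(TP+FP)):
  class_0: TP=7, FP=0+0+3+0+1=4 → 7/11 = 0.6364
  class_1: TP=3, FP=0+2+0+1+1=4 → 3/7 = 0.4286
  class_2: TP=7, FP=4+3+0+0+0=7 → 7/14 = 0.5000
  class_3: TP=11, FP=0+1+1+0+0=2 → 11/13 = 0.8462
  class_4: TP=4, FP=2+0+0+0+0=2 → 4/6 = 0.6667
  class_5: TP=6, FP=2+1+2+0+1=6 → 6/12 = 0.5000
Macro-precision = mean = (0.6364 + 0.4286 + 0.5000 + 0.8462 + 0.6667 + 0.5000) / 6 = 0.596

0.596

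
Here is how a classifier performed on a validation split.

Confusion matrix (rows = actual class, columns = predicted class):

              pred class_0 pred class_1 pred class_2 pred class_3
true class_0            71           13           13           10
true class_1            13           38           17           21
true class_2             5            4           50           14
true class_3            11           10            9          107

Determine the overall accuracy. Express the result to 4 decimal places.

0.6552

Accuracy = trace / total = (71+38+50+107=266) / 406 = 266/406 = 0.6552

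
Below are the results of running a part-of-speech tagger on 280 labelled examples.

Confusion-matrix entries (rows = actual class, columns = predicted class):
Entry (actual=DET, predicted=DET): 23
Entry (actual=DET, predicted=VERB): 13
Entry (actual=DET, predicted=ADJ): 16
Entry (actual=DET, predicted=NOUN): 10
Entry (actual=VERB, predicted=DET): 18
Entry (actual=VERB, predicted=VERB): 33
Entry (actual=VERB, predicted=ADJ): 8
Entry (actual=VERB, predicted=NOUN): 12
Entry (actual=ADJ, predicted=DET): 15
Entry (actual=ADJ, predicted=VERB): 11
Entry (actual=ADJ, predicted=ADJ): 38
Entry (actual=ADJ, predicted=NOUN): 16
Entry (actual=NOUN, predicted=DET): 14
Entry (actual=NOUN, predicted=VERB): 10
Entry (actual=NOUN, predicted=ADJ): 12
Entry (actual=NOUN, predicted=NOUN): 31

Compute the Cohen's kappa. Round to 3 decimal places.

0.261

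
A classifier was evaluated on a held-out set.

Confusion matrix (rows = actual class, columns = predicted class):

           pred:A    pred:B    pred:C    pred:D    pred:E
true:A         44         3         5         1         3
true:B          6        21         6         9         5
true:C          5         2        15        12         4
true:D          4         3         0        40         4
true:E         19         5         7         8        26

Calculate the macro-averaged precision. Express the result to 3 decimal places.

0.565

Per-class precision (TP/(TP+FP)):
  A: TP=44, FP=6+5+4+19=34 → 44/78 = 0.5641
  B: TP=21, FP=3+2+3+5=13 → 21/34 = 0.6176
  C: TP=15, FP=5+6+0+7=18 → 15/33 = 0.4545
  D: TP=40, FP=1+9+12+8=30 → 40/70 = 0.5714
  E: TP=26, FP=3+5+4+4=16 → 26/42 = 0.6190
Macro-precision = mean = (0.5641 + 0.6176 + 0.4545 + 0.5714 + 0.6190) / 5 = 0.565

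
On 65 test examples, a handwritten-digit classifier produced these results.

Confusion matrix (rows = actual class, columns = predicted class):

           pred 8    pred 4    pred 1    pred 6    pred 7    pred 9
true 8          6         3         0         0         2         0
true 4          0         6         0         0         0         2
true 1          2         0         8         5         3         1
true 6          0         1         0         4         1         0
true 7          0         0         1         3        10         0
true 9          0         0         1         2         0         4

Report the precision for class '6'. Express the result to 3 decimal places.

Treat '6' as positive and all other classes as negative.
precision = TP/(TP+FP).
6: TP=4, FP=0+0+5+3+2=10 → 4/14 = 0.2857

0.286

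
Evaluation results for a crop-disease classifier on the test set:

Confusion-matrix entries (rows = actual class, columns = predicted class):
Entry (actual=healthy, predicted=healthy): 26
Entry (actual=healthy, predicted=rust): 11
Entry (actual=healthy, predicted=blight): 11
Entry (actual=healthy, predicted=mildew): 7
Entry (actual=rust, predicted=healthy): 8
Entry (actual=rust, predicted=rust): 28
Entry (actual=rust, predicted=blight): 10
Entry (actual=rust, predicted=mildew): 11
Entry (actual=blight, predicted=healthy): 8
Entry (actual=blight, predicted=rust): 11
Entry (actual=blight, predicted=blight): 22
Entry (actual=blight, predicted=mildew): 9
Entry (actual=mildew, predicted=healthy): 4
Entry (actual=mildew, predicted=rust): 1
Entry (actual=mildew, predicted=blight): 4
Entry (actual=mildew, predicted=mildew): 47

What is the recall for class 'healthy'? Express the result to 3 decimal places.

0.473

recall = TP/(TP+FN).
healthy: TP=26, FN=11+11+7=29 → 26/55 = 0.4727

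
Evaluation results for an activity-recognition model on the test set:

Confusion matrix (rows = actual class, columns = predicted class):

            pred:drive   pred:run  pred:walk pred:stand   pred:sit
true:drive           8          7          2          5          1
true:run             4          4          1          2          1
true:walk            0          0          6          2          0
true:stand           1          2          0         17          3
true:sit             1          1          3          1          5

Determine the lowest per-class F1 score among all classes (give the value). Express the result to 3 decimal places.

Per-class F1 score (2·TP/(2·TP+FP+FN)):
  drive: TP=8, FP=4+0+1+1=6, FN=7+2+5+1=15 → 16/37 = 0.4324
  run: TP=4, FP=7+0+2+1=10, FN=4+1+2+1=8 → 8/26 = 0.3077
  walk: TP=6, FP=2+1+0+3=6, FN=0+0+2+0=2 → 12/20 = 0.6000
  stand: TP=17, FP=5+2+2+1=10, FN=1+2+0+3=6 → 34/50 = 0.6800
  sit: TP=5, FP=1+1+0+3=5, FN=1+1+3+1=6 → 10/21 = 0.4762
Lowest is class 'run' with F1 score = 0.308.

0.308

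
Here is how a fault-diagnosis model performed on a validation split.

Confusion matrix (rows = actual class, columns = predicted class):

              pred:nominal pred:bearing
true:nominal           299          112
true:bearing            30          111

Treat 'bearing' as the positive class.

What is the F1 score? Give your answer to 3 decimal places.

0.610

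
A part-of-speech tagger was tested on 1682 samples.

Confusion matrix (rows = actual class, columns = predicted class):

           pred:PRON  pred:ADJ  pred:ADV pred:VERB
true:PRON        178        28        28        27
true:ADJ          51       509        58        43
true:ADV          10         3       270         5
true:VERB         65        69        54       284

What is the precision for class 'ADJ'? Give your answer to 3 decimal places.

0.836

precision = TP/(TP+FP).
ADJ: TP=509, FP=28+3+69=100 → 509/609 = 0.8358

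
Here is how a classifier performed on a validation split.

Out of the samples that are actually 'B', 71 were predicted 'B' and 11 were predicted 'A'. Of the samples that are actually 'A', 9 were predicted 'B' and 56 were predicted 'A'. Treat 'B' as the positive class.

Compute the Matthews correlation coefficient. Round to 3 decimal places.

MCC = (TP·TN − FP·FN) / √((TP+FP)(TP+FN)(TN+FP)(TN+FN))
Numerator = 71·56 − 9·11 = 3877
Denominator = √(80·82·65·67) = √28568800 = 5344.9790
MCC = 3877 / 5344.9790 = 0.725

0.725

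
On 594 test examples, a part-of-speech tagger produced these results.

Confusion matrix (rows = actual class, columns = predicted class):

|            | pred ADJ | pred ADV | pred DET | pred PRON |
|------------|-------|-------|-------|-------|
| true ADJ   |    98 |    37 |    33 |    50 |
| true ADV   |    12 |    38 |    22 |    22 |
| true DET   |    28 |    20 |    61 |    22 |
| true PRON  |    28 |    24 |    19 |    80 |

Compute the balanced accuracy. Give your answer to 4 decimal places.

0.4623

Balanced accuracy = mean of per-class recall.
  ADJ: recall = 98/218 = 0.44954
  ADV: recall = 38/94 = 0.40426
  DET: recall = 61/131 = 0.46565
  PRON: recall = 80/151 = 0.52980
Mean = (0.44954 + 0.40426 + 0.46565 + 0.52980) / 4 = 0.4623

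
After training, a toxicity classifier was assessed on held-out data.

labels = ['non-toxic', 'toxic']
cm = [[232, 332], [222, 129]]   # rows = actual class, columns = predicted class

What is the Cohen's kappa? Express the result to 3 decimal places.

Observed agreement pₒ = trace/N = 361/915 = 0.3945
Expected agreement pₑ = Σ (rowᵢ·colᵢ)/N² = (564·454 + 351·461)/915² = 0.4991
κ = (pₒ − pₑ)/(1 − pₑ) = (0.3945 − 0.4991)/(1 − 0.4991) = -0.209

-0.209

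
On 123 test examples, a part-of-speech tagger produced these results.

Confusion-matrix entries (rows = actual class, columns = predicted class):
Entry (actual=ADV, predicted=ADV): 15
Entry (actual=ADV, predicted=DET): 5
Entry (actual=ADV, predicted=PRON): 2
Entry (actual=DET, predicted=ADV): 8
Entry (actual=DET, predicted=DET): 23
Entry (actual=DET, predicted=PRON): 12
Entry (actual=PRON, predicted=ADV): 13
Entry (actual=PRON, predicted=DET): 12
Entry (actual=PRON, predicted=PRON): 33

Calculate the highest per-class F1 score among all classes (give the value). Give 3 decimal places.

0.629

Per-class F1 score (2·TP/(2·TP+FP+FN)):
  ADV: TP=15, FP=8+13=21, FN=5+2=7 → 30/58 = 0.5172
  DET: TP=23, FP=5+12=17, FN=8+12=20 → 46/83 = 0.5542
  PRON: TP=33, FP=2+12=14, FN=13+12=25 → 66/105 = 0.6286
Highest is class 'PRON' with F1 score = 0.629.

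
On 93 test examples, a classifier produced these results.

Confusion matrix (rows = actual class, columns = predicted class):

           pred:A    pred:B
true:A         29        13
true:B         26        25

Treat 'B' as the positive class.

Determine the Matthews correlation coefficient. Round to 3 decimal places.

0.183

MCC = (TP·TN − FP·FN) / √((TP+FP)(TP+FN)(TN+FP)(TN+FN))
Numerator = 25·29 − 13·26 = 387
Denominator = √(38·51·42·55) = √4476780 = 2115.8403
MCC = 387 / 2115.8403 = 0.183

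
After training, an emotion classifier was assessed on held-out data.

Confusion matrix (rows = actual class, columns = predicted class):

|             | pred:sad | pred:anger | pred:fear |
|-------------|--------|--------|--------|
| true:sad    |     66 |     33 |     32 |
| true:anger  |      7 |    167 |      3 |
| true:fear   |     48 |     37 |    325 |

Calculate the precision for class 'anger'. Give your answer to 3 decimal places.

precision = TP/(TP+FP).
anger: TP=167, FP=33+37=70 → 167/237 = 0.7046

0.705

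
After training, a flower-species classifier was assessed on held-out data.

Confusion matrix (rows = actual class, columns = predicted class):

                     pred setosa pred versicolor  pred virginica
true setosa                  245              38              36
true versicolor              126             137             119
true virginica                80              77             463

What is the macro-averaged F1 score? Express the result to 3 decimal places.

Per-class F1 score (2·TP/(2·TP+FP+FN)):
  setosa: TP=245, FP=126+80=206, FN=38+36=74 → 490/770 = 0.6364
  versicolor: TP=137, FP=38+77=115, FN=126+119=245 → 274/634 = 0.4322
  virginica: TP=463, FP=36+119=155, FN=80+77=157 → 926/1238 = 0.7480
Macro-F1 score = mean = (0.6364 + 0.4322 + 0.7480) / 3 = 0.606

0.606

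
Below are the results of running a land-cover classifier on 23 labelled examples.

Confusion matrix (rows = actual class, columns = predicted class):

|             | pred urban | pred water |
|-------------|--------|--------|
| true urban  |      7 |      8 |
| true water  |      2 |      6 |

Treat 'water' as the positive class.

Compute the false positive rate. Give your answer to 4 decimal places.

0.5333

FPR = FP/(FP+TN) = 8/(8+7) = 0.5333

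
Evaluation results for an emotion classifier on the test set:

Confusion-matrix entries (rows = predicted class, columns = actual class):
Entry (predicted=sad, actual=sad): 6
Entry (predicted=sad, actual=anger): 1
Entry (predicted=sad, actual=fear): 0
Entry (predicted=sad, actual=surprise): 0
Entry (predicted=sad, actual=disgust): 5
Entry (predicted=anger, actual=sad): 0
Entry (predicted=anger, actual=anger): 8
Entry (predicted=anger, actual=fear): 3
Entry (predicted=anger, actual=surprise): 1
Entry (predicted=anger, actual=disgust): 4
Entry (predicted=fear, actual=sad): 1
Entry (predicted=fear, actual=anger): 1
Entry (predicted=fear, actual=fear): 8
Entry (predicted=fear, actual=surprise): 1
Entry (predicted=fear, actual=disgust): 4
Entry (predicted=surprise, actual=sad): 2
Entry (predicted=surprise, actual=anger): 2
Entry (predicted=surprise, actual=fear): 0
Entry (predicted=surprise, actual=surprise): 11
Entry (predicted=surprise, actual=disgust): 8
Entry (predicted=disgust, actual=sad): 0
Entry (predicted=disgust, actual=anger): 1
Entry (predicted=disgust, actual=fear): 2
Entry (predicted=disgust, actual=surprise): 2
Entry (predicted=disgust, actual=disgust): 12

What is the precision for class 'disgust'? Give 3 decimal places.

One-vs-rest for 'disgust': TP = diagonal; FP = other classes predicted 'disgust'; FN = 'disgust' predicted as other.
precision = TP/(TP+FP).
disgust: TP=12, FP=0+1+2+2=5 → 12/17 = 0.7059

0.706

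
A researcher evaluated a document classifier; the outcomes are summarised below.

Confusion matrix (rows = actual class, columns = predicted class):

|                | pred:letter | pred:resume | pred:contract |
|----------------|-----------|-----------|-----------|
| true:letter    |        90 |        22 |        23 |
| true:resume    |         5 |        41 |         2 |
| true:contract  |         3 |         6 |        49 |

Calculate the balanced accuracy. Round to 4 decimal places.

0.7886

Balanced accuracy = mean of per-class recall.
  letter: recall = 90/135 = 0.66667
  resume: recall = 41/48 = 0.85417
  contract: recall = 49/58 = 0.84483
Mean = (0.66667 + 0.85417 + 0.84483) / 3 = 0.7886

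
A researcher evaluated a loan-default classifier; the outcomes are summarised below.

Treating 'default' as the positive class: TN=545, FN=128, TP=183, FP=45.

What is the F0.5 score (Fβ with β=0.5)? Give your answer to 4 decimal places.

Fβ = (1+β²)·TP / ((1+β²)·TP + β²·FN + FP), with β²=1/4
= 1.25·183 / (1.25·183 + 0.25·128 + 45) = 0.7482

0.7482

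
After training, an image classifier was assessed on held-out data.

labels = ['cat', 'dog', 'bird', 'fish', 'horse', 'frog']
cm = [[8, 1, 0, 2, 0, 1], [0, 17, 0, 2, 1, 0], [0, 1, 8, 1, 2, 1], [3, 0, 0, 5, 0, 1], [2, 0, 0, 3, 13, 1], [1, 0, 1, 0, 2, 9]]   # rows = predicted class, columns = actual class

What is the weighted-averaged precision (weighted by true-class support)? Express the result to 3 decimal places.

Per-class precision (TP/(TP+FP)):
  cat: TP=8, FP=1+0+2+0+1=4 → 8/12 = 0.6667
  dog: TP=17, FP=0+0+2+1+0=3 → 17/20 = 0.8500
  bird: TP=8, FP=0+1+1+2+1=5 → 8/13 = 0.6154
  fish: TP=5, FP=3+0+0+0+1=4 → 5/9 = 0.5556
  horse: TP=13, FP=2+0+0+3+1=6 → 13/19 = 0.6842
  frog: TP=9, FP=1+0+1+0+2=4 → 9/13 = 0.6923
Weighted-precision = Σ (supportᵢ/N)·precisionᵢ with N=86: (14/86)·0.6667 + (19/86)·0.8500 + (9/86)·0.6154 + (13/86)·0.5556 + (18/86)·0.6842 + (13/86)·0.6923 = 0.693

0.693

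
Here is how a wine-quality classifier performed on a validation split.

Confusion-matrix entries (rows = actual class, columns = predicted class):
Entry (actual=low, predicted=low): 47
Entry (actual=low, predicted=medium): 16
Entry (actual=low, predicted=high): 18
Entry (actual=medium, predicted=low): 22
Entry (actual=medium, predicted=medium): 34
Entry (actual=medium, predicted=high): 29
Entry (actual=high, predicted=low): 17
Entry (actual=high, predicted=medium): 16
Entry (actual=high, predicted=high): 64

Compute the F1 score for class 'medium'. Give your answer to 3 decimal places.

0.450

Treat 'medium' as positive and all other classes as negative.
F1 score = 2·TP/(2·TP+FP+FN).
medium: TP=34, FP=16+16=32, FN=22+29=51 → 68/151 = 0.4503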